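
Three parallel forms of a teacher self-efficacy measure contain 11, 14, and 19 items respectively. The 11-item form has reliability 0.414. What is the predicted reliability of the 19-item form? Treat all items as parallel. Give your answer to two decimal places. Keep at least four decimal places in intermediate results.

0.55

Only the ratio of lengths matters: n = 19/11 = 1.7273
r_{19} = n·r / (1 + (n − 1)·r) = 0.7151 / 1.3011 ≈ 0.5496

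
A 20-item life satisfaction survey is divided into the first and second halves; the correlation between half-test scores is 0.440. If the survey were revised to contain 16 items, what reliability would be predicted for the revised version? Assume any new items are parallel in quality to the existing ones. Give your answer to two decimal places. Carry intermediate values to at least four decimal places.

0.56

First correct the split-half correlation to full-test reliability: r_full = 2 × 0.440 / (1 + 0.440) ≈ 0.6111
Length factor from 20 to 16 items: n = 16/20 = 0.8000
r_new = n·r_full / (1 + (n − 1)·r_full) = 0.4889 / 0.8778 ≈ 0.5570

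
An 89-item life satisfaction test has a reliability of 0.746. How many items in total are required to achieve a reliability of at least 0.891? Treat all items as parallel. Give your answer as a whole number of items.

248

Invert Spearman-Brown to solve for n:
n = r_target (1 − r_old) / [ r_old (1 − r_target) ]
n = 0.891 × (1 − 0.746) / [ 0.746 × (1 − 0.891) ]
  = 0.226314 / 0.081314 = 2.7832
2.7832 × 89 = 247.70 → 248 items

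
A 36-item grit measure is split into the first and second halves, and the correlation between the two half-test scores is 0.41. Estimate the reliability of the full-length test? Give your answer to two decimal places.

Each half is half the length of the full test, so the full test is n = 2 times a half.
r_full = 2(0.41) / (1 + 0.41)
r_full = 0.8200 / 1.4100 ≈ 0.5816

0.58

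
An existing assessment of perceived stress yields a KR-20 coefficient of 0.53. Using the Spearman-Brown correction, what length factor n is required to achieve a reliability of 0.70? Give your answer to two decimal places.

n = 0.70 × (1 − 0.53) / [ 0.53 × (1 − 0.70) ]
  = 0.3290 / 0.1590 = 2.0692

2.07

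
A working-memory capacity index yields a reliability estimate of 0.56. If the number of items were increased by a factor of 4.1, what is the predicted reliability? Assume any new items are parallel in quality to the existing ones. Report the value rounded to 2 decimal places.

0.84

By Spearman-Brown, r_new = n r / (1 + (n − 1) r).
r_new = 4.1·0.56 / [1 + (4.1 − 1)·0.56]
     = 2.2960 / 2.7360 = 0.8392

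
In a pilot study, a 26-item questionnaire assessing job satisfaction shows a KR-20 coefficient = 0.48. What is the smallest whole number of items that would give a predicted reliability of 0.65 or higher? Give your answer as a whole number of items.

Invert Spearman-Brown to solve for n:
n = r*(1 − r) / [ r (1 − r*) ]
n = [0.65 × 0.52] / [0.48 × 0.35]
  = 0.3380 / 0.1680 = 2.0119
2.0119 × 26 = 52.31 → 53 items

53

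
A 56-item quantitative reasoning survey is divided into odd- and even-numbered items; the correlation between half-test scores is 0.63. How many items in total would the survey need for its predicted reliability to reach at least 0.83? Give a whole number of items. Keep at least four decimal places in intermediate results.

r_full = 2(0.63)/(1 + 0.63) = 0.7730
n = r_tgt(1 − r_full) / [r_full(1 − r_tgt)] = 0.83 × 0.2270 / (0.7730 × 0.17) ≈ 1.4338
Required items = 1.4338 × 56 = 80.29, so 81 items.

81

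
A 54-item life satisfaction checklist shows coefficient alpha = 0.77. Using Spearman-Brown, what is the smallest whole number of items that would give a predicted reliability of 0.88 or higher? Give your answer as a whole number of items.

n = [0.88 × 0.23] / [0.77 × 0.12]
n = 0.2024 / 0.0924 ≈ 2.1905
Items needed = n × 54 = 2.1905 × 54 ≈ 118.29 → round up to 119

119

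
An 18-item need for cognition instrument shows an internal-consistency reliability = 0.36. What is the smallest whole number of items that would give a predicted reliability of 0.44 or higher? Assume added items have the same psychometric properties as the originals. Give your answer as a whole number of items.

26

Rearranging the Spearman-Brown formula for n,
n = r_target (1 − r_old) / [ r_old (1 − r_target) ]
n = 0.44 × (1 − 0.36) / [ 0.36 × (1 − 0.44) ]
n = 0.2816 / 0.2016 ≈ 1.3968
Items needed = n × 18 = 1.3968 × 18 ≈ 25.14 → round up to 26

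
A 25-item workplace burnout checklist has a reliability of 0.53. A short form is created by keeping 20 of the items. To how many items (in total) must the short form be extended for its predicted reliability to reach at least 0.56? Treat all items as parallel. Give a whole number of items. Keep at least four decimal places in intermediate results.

29

Short-form reliability: n = 20/25 = 0.8000; r_20 = n·r/(1+(n−1)r) ≈ 0.4743
Length factor from the short form to reach 0.56: n' = 0.56(1 − 0.4743) / [0.4743(1 − 0.56)] ≈ 1.4107
Items = 1.4107 × 20 ≈ 28.21 → 29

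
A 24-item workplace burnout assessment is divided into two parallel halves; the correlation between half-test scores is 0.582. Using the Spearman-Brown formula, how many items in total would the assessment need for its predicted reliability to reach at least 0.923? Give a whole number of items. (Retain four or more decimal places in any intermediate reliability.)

r_full = 2(0.582)/(1 + 0.582) = 0.7358
Solve Spearman-Brown for n: n = 0.923(1 − 0.7358) / [0.7358(1 − 0.923)] = 4.3041
Required items = 4.3041 × 24 = 103.30, so 104 items.

104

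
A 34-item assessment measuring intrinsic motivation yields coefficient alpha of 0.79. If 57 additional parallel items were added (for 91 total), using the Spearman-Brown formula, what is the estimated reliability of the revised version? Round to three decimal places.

0.910

The new length is 91/34 = 2.6765 times the old.
r_new = (2.6765 × 0.79) / (1 + (2.6765 − 1) × 0.79)
     = 2.1144 / 2.3244 = 0.9097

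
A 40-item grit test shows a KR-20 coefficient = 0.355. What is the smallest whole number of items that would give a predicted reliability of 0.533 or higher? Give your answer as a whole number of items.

Invert Spearman-Brown to solve for n:
n = r*(1 − r) / [ r (1 − r*) ]
n = 0.533 × (1 − 0.355) / [ 0.355 × (1 − 0.533) ]
  = 0.343785 / 0.165785 = 2.0737
So the test needs 2.0737 × 40 ≈ 82.95 items; rounding up, 83.

83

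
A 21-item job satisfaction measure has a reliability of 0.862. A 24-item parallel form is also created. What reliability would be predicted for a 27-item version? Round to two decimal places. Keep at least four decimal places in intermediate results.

The 24-item form is not needed; work directly from the 21-item form with n = 27/21 = 1.2857.
r_{27} = n·r / (1 + (n − 1)·r) = 1.1083 / 1.2463 ≈ 0.8893

0.89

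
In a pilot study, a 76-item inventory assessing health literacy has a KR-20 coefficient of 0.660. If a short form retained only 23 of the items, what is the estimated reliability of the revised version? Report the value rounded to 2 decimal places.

0.37

n = 23/76 = 0.3026
r_new = (0.3026 × 0.660) / (1 + (0.3026 − 1) × 0.660)
r_new = 0.1997 / 0.5397 ≈ 0.3700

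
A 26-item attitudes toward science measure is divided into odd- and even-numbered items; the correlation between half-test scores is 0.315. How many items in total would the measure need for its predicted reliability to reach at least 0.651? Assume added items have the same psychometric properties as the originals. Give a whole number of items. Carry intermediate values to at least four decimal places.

r_full = 2(0.315)/(1 + 0.315) = 0.4791
n = r_tgt(1 − r_full) / [r_full(1 − r_tgt)] = 0.651 × 0.5209 / (0.4791 × 0.349) ≈ 2.0281
Items = 2.0281 × 26 ≈ 52.73 → 53

53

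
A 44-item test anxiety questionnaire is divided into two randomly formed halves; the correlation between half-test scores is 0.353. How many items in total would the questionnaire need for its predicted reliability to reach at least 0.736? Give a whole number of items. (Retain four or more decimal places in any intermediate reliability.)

r_full = 2(0.353)/(1 + 0.353) = 0.5218
n = r_tgt(1 − r_full) / [r_full(1 − r_tgt)] = 0.736 × 0.4782 / (0.5218 × 0.264) ≈ 2.5549
Items = 2.5549 × 44 ≈ 112.42 → 113

113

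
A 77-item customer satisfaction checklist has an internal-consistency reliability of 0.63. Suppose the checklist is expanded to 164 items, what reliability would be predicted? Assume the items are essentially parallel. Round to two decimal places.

The new length is 164/77 = 2.1299 times the old.
r_new = 2.1299·0.63 / [1 + (2.1299 − 1)·0.63]
     = 1.3418 / 1.7118 = 0.7839

0.78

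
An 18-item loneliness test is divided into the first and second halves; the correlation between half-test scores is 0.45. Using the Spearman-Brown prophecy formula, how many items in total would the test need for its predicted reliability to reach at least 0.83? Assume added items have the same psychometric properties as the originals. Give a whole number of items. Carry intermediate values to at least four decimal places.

r_full = 2(0.45)/(1 + 0.45) = 0.6207
Solve Spearman-Brown for n: n = 0.83(1 − 0.6207) / [0.6207(1 − 0.83)] = 2.9835
Items = 2.9835 × 18 ≈ 53.70 → 54

54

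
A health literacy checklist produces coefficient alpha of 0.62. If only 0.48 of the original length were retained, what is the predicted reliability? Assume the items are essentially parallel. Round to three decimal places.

Spearman-Brown: r_new = n·r / (1 + (n − 1)·r)
r_new = 0.48·0.62 / [1 + (0.48 − 1)·0.62]
r_new = 0.2976 / 0.6776 ≈ 0.4392

0.439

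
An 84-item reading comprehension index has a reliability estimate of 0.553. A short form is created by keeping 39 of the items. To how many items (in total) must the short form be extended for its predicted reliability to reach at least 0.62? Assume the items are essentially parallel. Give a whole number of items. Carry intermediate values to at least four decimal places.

First, r for the 39-item form: n = 39/84 = 0.4643, so r_39 = 0.4643·0.553/(1 + (0.4643 − 1)·0.553) = 0.3648
Then solve for n' with r_old = 0.3648, r_target = 0.62: n' = 0.62(1 − 0.3648)/[0.3648(1 − 0.62)] = 2.8410
Items = 2.8410 × 39 ≈ 110.80 → 111

111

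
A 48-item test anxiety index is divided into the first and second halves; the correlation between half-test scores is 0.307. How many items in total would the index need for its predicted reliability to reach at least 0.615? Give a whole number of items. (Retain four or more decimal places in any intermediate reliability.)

87

Corrected full-test reliability: r_full = 2 × 0.307 / (1 + 0.307) ≈ 0.4698
Solve Spearman-Brown for n: n = 0.615(1 − 0.4698) / [0.4698(1 − 0.615)] = 1.8028
Required items = 1.8028 × 48 = 86.53, so 87 items.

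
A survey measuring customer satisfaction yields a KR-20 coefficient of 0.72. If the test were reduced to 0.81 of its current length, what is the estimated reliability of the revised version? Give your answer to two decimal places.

0.68

r_new = 0.81·0.72 / [1 + (0.81 − 1)·0.72]
r_new = 0.5832 / 0.8632 ≈ 0.6756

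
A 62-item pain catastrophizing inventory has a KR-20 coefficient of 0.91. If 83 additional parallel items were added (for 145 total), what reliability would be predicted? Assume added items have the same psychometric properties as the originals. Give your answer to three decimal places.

0.959

n = 145/62 = 2.3387
Spearman-Brown: r_new = n·r / (1 + (n − 1)·r)
r_new = (2.3387 × 0.91) / (1 + (2.3387 − 1) × 0.91)
     = 2.1282 / 2.2182 = 0.9594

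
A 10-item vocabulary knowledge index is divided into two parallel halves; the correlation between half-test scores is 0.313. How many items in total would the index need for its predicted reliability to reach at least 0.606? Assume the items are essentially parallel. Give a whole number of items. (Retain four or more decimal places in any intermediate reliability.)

r_full = 2(0.313)/(1 + 0.313) = 0.4768
n = r_tgt(1 − r_full) / [r_full(1 − r_tgt)] = 0.606 × 0.5232 / (0.4768 × 0.394) ≈ 1.6877
Required items = 1.6877 × 10 = 16.88, so 17 items.

17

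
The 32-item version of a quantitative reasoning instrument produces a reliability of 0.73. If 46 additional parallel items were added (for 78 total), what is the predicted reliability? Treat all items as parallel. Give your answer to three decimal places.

The new length is 78/32 = 2.4375 times the old.
r_new = 2.4375·0.73 / [1 + (2.4375 − 1)·0.73]
r_new = 1.7794 / 2.0494 ≈ 0.8683

0.868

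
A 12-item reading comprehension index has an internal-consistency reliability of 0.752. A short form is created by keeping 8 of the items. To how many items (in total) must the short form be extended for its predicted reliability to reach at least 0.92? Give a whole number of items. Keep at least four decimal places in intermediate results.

First, r for the 8-item form: n = 8/12 = 0.6667, so r_8 = 0.6667·0.752/(1 + (0.6667 − 1)·0.752) = 0.6691
Then solve for n' with r_old = 0.6691, r_target = 0.92: n' = 0.92(1 − 0.6691)/[0.6691(1 − 0.92)] = 5.6873
Items = 5.6873 × 8 ≈ 45.50 → 46

46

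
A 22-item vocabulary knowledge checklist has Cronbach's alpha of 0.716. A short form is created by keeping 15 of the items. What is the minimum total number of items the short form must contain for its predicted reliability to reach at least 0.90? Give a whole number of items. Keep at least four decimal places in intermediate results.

79

Short-form reliability: n = 15/22 = 0.6818; r_15 = n·r/(1+(n−1)r) ≈ 0.6322
Length factor from the short form to reach 0.90: n' = 0.90(1 − 0.6322) / [0.6322(1 − 0.90)] ≈ 5.2360
Total items = 5.2360 × 15 = 78.54, rounded up to 79.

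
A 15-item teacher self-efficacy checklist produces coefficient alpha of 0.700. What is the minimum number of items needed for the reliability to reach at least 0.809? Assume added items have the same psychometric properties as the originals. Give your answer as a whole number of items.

28

n = 0.809(1 − 0.700) / [0.700(1 − 0.809)]
n = 0.242700 / 0.133700 ≈ 1.8153
1.8153 × 15 = 27.23 → 28 items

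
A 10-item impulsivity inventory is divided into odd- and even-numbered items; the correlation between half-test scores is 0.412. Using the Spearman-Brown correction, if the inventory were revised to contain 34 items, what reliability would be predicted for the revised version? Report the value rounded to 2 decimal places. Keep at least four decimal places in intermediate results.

0.83

First correct the split-half correlation to full-test reliability: r_full = 2 × 0.412 / (1 + 0.412) ≈ 0.5836
Length factor from 10 to 34 items: n = 34/10 = 3.4000
r_new = n·r_full / (1 + (n − 1)·r_full) = 1.9842 / 2.4006 ≈ 0.8265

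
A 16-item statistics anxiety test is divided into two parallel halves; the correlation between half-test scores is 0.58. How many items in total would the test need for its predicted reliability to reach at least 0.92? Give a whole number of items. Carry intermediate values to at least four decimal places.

67

r_full = 2(0.58)/(1 + 0.58) = 0.7342
n = r_tgt(1 − r_full) / [r_full(1 − r_tgt)] = 0.92 × 0.2658 / (0.7342 × 0.08) ≈ 4.1633
Items = 4.1633 × 16 ≈ 66.61 → 67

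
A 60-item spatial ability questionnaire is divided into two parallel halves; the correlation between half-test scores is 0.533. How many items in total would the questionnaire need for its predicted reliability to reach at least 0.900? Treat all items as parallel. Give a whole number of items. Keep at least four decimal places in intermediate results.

237

Corrected full-test reliability: r_full = 2 × 0.533 / (1 + 0.533) ≈ 0.6954
n = r_tgt(1 − r_full) / [r_full(1 − r_tgt)] = 0.900 × 0.3046 / (0.6954 × 0.100) ≈ 3.9422
Items = 3.9422 × 60 ≈ 236.53 → 237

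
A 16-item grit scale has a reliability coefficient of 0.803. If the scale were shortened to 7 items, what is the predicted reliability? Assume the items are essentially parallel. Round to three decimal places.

0.641

The new length is 7/16 = 0.4375 times the old.
By Spearman-Brown, r_new = n r / (1 + (n − 1) r).
r_new = (0.4375 × 0.803) / (1 + (0.4375 − 1) × 0.803)
     = 0.3513 / 0.5483 = 0.6407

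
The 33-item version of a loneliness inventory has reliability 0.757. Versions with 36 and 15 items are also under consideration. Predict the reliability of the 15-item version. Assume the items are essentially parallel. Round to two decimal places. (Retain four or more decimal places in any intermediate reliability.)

Only the ratio of lengths matters: n = 15/33 = 0.4545
r_{15} = n·r / (1 + (n − 1)·r) = 0.3441 / 0.5871 ≈ 0.5861

0.59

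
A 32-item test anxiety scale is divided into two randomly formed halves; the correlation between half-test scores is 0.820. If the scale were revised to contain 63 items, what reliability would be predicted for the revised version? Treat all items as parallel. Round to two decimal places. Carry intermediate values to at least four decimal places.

0.95

Spearman-Brown correction (n = 2): r_full = 2·0.820/(1 + 0.820) = 0.9011
Then adjust to 63 items: n = 63/32 = 1.9688
r_new = n·r_full / (1 + (n − 1)·r_full) = 1.7741 / 1.8730 ≈ 0.9472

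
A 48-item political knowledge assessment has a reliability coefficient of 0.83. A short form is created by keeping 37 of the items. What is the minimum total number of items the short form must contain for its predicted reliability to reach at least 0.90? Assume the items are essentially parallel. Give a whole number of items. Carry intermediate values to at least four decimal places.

Short-form reliability: n = 37/48 = 0.7708; r_37 = n·r/(1+(n−1)r) ≈ 0.7901
Then solve for n' with r_old = 0.7901, r_target = 0.90: n' = 0.90(1 − 0.7901)/[0.7901(1 − 0.90)] = 2.3910
Total items = 2.3910 × 37 = 88.47, rounded up to 89.

89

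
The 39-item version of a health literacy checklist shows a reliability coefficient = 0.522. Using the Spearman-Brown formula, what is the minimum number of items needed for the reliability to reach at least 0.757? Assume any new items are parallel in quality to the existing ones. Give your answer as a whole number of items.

112

n = 0.757 × (1 − 0.522) / [ 0.522 × (1 − 0.757) ]
n = 0.361846 / 0.126846 ≈ 2.8526
2.8526 × 39 = 111.25 → 112 items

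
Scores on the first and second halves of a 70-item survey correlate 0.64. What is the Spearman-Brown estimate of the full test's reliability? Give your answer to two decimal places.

r_full = 2r_hh / (1 + r_hh) = 2 × 0.64 / (1 + 0.64)
r_full = 1.2800 / 1.6400 ≈ 0.7805

0.78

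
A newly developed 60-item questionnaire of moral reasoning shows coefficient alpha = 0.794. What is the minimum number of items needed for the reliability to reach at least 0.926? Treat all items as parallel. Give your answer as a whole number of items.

195

n = 0.926(1 − 0.794) / [0.794(1 − 0.926)]
n = 0.190756 / 0.058756 ≈ 3.2466
3.2466 × 60 = 194.80 → 195 items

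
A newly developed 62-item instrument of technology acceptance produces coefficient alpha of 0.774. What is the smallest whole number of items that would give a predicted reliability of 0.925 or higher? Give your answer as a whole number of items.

224

Rearranging the Spearman-Brown formula for n,
n = r*(1 − r) / [ r (1 − r*) ]
n = 0.925(1 − 0.774) / [0.774(1 − 0.925)]
n = 0.209050 / 0.058050 ≈ 3.6012
So the test needs 3.6012 × 62 ≈ 223.27 items; rounding up, 224.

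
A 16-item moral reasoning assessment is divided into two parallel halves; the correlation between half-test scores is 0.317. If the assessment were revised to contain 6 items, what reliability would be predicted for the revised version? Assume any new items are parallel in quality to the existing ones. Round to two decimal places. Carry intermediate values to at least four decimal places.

0.26

First correct the split-half correlation to full-test reliability: r_full = 2 × 0.317 / (1 + 0.317) ≈ 0.4814
Length factor from 16 to 6 items: n = 6/16 = 0.3750
r_new = n·r_full / (1 + (n − 1)·r_full) = 0.1805 / 0.6991 ≈ 0.2582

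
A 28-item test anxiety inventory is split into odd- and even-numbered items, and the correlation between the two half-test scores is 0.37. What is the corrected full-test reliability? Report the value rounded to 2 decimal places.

0.54

r_full = 2(0.37) / (1 + 0.37)
       = 0.7400 / 1.3700 = 0.5401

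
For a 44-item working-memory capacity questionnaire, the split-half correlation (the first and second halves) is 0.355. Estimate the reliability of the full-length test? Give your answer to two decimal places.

Each half is half the length of the full test, so the full test is n = 2 times a half.
r_full = 2(0.355) / (1 + 0.355)
r_full = 0.7100 / 1.3550 ≈ 0.5240

0.52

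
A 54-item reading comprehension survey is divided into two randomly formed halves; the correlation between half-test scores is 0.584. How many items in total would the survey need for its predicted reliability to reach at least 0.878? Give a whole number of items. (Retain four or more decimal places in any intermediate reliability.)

r_full = 2(0.584)/(1 + 0.584) = 0.7374
Solve Spearman-Brown for n: n = 0.878(1 − 0.7374) / [0.7374(1 − 0.878)] = 2.5629
Items = 2.5629 × 54 ≈ 138.40 → 139

139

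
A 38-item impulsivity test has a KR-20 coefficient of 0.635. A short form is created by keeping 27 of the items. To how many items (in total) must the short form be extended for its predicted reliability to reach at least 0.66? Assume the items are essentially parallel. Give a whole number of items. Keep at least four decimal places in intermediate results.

43

Short-form reliability: n = 27/38 = 0.7105; r_27 = n·r/(1+(n−1)r) ≈ 0.5528
Length factor from the short form to reach 0.66: n' = 0.66(1 − 0.5528) / [0.5528(1 − 0.66)] ≈ 1.5704
Total items = 1.5704 × 27 = 42.40, rounded up to 43.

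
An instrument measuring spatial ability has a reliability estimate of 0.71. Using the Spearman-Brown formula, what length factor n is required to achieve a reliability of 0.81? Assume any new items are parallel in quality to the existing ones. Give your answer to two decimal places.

n = 0.81(1 − 0.71) / [0.71(1 − 0.81)]
  = 0.2349 / 0.1349 = 1.7413

1.74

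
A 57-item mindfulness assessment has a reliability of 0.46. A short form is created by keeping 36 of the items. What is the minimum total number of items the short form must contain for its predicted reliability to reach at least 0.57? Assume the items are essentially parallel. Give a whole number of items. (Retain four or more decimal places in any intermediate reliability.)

First, r for the 36-item form: n = 36/57 = 0.6316, so r_36 = 0.6316·0.46/(1 + (0.6316 − 1)·0.46) = 0.3498
Length factor from the short form to reach 0.57: n' = 0.57(1 − 0.3498) / [0.3498(1 − 0.57)] ≈ 2.4640
Items = 2.4640 × 36 ≈ 88.70 → 89

89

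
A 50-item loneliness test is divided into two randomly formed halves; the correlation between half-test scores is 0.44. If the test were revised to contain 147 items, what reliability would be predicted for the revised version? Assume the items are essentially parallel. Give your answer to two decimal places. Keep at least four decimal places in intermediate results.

Spearman-Brown correction (n = 2): r_full = 2·0.44/(1 + 0.44) = 0.6111
Length factor from 50 to 147 items: n = 147/50 = 2.9400
r_new = n·r_full / (1 + (n − 1)·r_full) = 1.7966 / 2.1855 ≈ 0.8221

0.82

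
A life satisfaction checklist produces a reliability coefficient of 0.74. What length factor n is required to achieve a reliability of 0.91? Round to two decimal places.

n = 0.91 × (1 − 0.74) / [ 0.74 × (1 − 0.91) ]
  = 0.2366 / 0.0666 = 3.5526

3.55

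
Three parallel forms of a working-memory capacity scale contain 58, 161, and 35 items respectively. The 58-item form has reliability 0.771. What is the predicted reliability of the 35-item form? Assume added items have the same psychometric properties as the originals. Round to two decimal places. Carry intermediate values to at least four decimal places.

0.67

Only the ratio of lengths matters: n = 35/58 = 0.6034
r_{35} = n·r / (1 + (n − 1)·r) = 0.4652 / 0.6942 ≈ 0.6701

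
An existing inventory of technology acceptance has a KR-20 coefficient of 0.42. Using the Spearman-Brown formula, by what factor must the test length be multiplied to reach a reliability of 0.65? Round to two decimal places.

2.56

n = 0.65 × (1 − 0.42) / [ 0.42 × (1 − 0.65) ]
  = 0.3770 / 0.1470 = 2.5646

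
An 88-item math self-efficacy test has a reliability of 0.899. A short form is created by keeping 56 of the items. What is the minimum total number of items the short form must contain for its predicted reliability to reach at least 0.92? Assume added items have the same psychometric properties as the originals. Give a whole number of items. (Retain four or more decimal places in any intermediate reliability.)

114

First, r for the 56-item form: n = 56/88 = 0.6364, so r_56 = 0.6364·0.899/(1 + (0.6364 − 1)·0.899) = 0.8500
Length factor from the short form to reach 0.92: n' = 0.92(1 − 0.8500) / [0.8500(1 − 0.92)] ≈ 2.0294
Total items = 2.0294 × 56 = 113.65, rounded up to 114.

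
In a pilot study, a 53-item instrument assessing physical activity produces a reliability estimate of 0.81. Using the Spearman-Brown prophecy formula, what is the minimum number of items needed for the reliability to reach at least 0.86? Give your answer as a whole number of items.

Spearman-Brown solved for the length factor n:
n = r_target (1 − r_old) / [ r_old (1 − r_target) ]
n = 0.86 × (1 − 0.81) / [ 0.81 × (1 − 0.86) ]
n = 0.1634 / 0.1134 ≈ 1.4409
Items needed = n × 53 = 1.4409 × 53 ≈ 76.37 → round up to 77

77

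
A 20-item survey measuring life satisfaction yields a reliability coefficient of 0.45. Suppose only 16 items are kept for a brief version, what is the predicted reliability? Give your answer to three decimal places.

0.396

The new length is 16/20 = 0.8 times the old.
r_new = (0.8 × 0.45) / (1 + (0.8 − 1) × 0.45)
     = 0.3600 / 0.9100 = 0.3956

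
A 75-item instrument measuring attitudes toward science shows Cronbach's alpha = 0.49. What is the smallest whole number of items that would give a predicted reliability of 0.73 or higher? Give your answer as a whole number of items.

212

Rearranging the Spearman-Brown formula for n,
n = r*(1 − r) / [ r (1 − r*) ]
n = [0.73 × 0.51] / [0.49 × 0.27]
  = 0.3723 / 0.1323 = 2.8141
Items needed = n × 75 = 2.8141 × 75 ≈ 211.06 → round up to 212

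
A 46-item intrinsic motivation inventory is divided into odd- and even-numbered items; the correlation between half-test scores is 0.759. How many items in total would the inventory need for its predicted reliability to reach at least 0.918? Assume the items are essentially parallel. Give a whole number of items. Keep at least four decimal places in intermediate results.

82

Corrected full-test reliability: r_full = 2 × 0.759 / (1 + 0.759) ≈ 0.8630
n = r_tgt(1 − r_full) / [r_full(1 − r_tgt)] = 0.918 × 0.1370 / (0.8630 × 0.082) ≈ 1.7772
Items = 1.7772 × 46 ≈ 81.75 → 82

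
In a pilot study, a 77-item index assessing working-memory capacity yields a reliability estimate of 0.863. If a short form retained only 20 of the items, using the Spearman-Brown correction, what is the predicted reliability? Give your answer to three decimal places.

0.621

Length ratio n = 20/77 = 0.2597
Spearman-Brown: r_new = n·r / (1 + (n − 1)·r)
r_new = (0.2597 × 0.863) / (1 + (0.2597 − 1) × 0.863)
r_new = 0.2241 / 0.3611 ≈ 0.6206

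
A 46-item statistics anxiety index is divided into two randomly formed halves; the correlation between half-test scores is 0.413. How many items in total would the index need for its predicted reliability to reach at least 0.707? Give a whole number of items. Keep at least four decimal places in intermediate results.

79

Corrected full-test reliability: r_full = 2 × 0.413 / (1 + 0.413) ≈ 0.5846
Solve Spearman-Brown for n: n = 0.707(1 − 0.5846) / [0.5846(1 − 0.707)] = 1.7146
Items = 1.7146 × 46 ≈ 78.87 → 79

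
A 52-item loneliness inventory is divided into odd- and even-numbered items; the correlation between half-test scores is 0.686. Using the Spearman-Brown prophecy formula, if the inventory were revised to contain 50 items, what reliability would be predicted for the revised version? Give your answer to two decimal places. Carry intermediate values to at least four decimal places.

First correct the split-half correlation to full-test reliability: r_full = 2 × 0.686 / (1 + 0.686) ≈ 0.8138
Then adjust to 50 items: n = 50/52 = 0.9615
r_new = n·r_full / (1 + (n − 1)·r_full) = 0.7825 / 0.9687 ≈ 0.8078

0.81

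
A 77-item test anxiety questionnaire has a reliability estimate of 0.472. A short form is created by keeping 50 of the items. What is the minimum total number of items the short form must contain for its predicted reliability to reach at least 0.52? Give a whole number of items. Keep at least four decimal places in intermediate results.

Short-form reliability: n = 50/77 = 0.6494; r_50 = n·r/(1+(n−1)r) ≈ 0.3673
Then solve for n' with r_old = 0.3673, r_target = 0.52: n' = 0.52(1 − 0.3673)/[0.3673(1 − 0.52)] = 1.8661
Total items = 1.8661 × 50 = 93.31, rounded up to 94.

94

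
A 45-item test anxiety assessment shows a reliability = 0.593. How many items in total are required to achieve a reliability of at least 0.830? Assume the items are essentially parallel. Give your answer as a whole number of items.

151

Rearranging the Spearman-Brown formula for n,
n = r*(1 − r) / [ r (1 − r*) ]
n = 0.830 × (1 − 0.593) / [ 0.593 × (1 − 0.830) ]
n = 0.337810 / 0.100810 ≈ 3.3510
So the test needs 3.3510 × 45 ≈ 150.79 items; rounding up, 151.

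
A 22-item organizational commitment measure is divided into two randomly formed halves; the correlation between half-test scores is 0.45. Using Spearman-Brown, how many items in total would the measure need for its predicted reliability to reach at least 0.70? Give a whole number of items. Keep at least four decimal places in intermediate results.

32

Corrected full-test reliability: r_full = 2 × 0.45 / (1 + 0.45) ≈ 0.6207
Solve Spearman-Brown for n: n = 0.70(1 − 0.6207) / [0.6207(1 − 0.70)] = 1.4259
Items = 1.4259 × 22 ≈ 31.37 → 32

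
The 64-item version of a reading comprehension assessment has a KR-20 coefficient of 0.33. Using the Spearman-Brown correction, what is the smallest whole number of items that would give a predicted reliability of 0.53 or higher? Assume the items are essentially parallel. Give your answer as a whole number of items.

147

Rearranging the Spearman-Brown formula for n,
n = r*(1 − r) / [ r (1 − r*) ]
n = 0.53(1 − 0.33) / [0.33(1 − 0.53)]
n = 0.3551 / 0.1551 ≈ 2.2895
2.2895 × 64 = 146.53 → 147 items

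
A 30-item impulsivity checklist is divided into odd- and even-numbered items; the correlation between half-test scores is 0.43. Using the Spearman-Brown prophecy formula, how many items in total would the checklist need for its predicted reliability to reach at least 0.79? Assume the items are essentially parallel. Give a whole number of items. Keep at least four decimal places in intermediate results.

75

Corrected full-test reliability: r_full = 2 × 0.43 / (1 + 0.43) ≈ 0.6014
n = r_tgt(1 − r_full) / [r_full(1 − r_tgt)] = 0.79 × 0.3986 / (0.6014 × 0.21) ≈ 2.4933
Items = 2.4933 × 30 ≈ 74.80 → 75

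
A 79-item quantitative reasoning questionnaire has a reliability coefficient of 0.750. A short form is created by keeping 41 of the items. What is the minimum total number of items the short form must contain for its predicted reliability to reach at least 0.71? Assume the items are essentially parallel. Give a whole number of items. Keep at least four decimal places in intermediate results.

65

Short-form reliability: n = 41/79 = 0.5190; r_41 = n·r/(1+(n−1)r) ≈ 0.6089
Length factor from the short form to reach 0.71: n' = 0.71(1 − 0.6089) / [0.6089(1 − 0.71)] ≈ 1.5725
Items = 1.5725 × 41 ≈ 64.47 → 65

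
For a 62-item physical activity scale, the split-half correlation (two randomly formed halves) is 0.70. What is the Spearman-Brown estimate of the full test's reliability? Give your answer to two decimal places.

Each half is half the length of the full test, so the full test is n = 2 times a half.
r_full = 2(0.70) / (1 + 0.70)
r_full = 1.4000 / 1.7000 ≈ 0.8235

0.82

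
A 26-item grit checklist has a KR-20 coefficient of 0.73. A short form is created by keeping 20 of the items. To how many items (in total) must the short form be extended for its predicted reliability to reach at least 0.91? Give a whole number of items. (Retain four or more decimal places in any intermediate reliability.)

98

Short-form reliability: n = 20/26 = 0.7692; r_20 = n·r/(1+(n−1)r) ≈ 0.6753
Length factor from the short form to reach 0.91: n' = 0.91(1 − 0.6753) / [0.6753(1 − 0.91)] ≈ 4.8617
Total items = 4.8617 × 20 = 97.23, rounded up to 98.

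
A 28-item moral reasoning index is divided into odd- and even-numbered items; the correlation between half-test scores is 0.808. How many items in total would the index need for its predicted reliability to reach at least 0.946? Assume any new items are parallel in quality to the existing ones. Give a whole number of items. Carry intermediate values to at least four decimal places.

59

Corrected full-test reliability: r_full = 2 × 0.808 / (1 + 0.808) ≈ 0.8938
Solve Spearman-Brown for n: n = 0.946(1 − 0.8938) / [0.8938(1 − 0.946)] = 2.0815
Required items = 2.0815 × 28 = 58.28, so 59 items.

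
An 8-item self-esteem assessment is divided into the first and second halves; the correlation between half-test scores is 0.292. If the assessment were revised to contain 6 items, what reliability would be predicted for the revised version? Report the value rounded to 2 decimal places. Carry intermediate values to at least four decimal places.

0.38

Spearman-Brown correction (n = 2): r_full = 2·0.292/(1 + 0.292) = 0.4520
Then adjust to 6 items: n = 6/8 = 0.7500
r_new = n·r_full / (1 + (n − 1)·r_full) = 0.3390 / 0.8870 ≈ 0.3822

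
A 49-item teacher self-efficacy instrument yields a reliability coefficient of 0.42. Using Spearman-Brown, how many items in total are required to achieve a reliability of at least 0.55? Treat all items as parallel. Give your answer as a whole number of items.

83

n = 0.55(1 − 0.42) / [0.42(1 − 0.55)]
  = 0.3190 / 0.1890 = 1.6878
So the test needs 1.6878 × 49 ≈ 82.70 items; rounding up, 83.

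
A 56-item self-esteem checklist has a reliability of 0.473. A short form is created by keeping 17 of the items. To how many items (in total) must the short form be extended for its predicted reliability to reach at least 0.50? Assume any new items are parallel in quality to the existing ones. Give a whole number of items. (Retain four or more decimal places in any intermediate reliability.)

First, r for the 17-item form: n = 17/56 = 0.3036, so r_17 = 0.3036·0.473/(1 + (0.3036 − 1)·0.473) = 0.2141
Then solve for n' with r_old = 0.2141, r_target = 0.50: n' = 0.50(1 − 0.2141)/[0.2141(1 − 0.50)] = 3.6707
Total items = 3.6707 × 17 = 62.40, rounded up to 63.

63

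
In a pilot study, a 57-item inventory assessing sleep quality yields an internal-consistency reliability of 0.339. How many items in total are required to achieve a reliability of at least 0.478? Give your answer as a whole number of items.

n = [0.478 × 0.661] / [0.339 × 0.522]
n = 0.315958 / 0.176958 ≈ 1.7855
1.7855 × 57 = 101.77 → 102 items

102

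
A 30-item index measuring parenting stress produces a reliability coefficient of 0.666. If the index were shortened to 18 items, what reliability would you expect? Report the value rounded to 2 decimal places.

0.54

Length ratio n = 18/30 = 0.6
By Spearman-Brown, r_new = n r / (1 + (n − 1) r).
r_new = (0.6 × 0.666) / (1 + (0.6 − 1) × 0.666)
r_new = 0.3996 / 0.7336 ≈ 0.5447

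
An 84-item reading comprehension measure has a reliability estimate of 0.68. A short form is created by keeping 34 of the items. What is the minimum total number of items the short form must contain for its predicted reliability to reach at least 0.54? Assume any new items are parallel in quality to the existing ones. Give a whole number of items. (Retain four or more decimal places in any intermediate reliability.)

Short-form reliability: n = 34/84 = 0.4048; r_34 = n·r/(1+(n−1)r) ≈ 0.4624
Then solve for n' with r_old = 0.4624, r_target = 0.54: n' = 0.54(1 − 0.4624)/[0.4624(1 − 0.54)] = 1.3648
Items = 1.3648 × 34 ≈ 46.40 → 47

47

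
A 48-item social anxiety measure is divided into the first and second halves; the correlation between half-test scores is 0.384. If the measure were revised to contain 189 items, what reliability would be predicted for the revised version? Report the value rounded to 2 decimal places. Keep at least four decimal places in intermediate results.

0.83

Spearman-Brown correction (n = 2): r_full = 2·0.384/(1 + 0.384) = 0.5549
Then adjust to 189 items: n = 189/48 = 3.9375
r_new = n·r_full / (1 + (n − 1)·r_full) = 2.1849 / 2.6300 ≈ 0.8308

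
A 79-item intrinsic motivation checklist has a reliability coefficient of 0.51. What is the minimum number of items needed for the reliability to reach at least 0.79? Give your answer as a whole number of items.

Invert Spearman-Brown to solve for n:
n = r*(1 − r) / [ r (1 − r*) ]
n = [0.79 × 0.49] / [0.51 × 0.21]
n = 0.3871 / 0.1071 ≈ 3.6144
So the test needs 3.6144 × 79 ≈ 285.54 items; rounding up, 286.

286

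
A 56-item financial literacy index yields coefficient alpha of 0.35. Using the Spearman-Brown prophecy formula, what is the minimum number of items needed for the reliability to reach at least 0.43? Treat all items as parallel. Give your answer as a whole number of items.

Spearman-Brown solved for the length factor n:
n = r*(1 − r) / [ r (1 − r*) ]
n = 0.43(1 − 0.35) / [0.35(1 − 0.43)]
  = 0.2795 / 0.1995 = 1.4010
Items needed = n × 56 = 1.4010 × 56 ≈ 78.46 → round up to 79

79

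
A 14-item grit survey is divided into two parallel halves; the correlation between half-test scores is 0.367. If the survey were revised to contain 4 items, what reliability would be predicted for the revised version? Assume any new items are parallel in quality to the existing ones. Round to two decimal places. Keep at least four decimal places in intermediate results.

0.25

First correct the split-half correlation to full-test reliability: r_full = 2 × 0.367 / (1 + 0.367) ≈ 0.5369
Then adjust to 4 items: n = 4/14 = 0.2857
r_new = n·r_full / (1 + (n − 1)·r_full) = 0.1534 / 0.6165 ≈ 0.2488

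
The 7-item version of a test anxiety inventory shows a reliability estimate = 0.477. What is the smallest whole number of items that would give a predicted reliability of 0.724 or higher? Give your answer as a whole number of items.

n = [0.724 × 0.523] / [0.477 × 0.276]
n = 0.378652 / 0.131652 ≈ 2.8762
Items needed = n × 7 = 2.8762 × 7 ≈ 20.13 → round up to 21

21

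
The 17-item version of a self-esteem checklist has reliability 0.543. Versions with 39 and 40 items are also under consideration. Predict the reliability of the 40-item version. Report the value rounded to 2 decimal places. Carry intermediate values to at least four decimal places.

0.74

Only the ratio of lengths matters: n = 40/17 = 2.3529
r_{40} = n·r / (1 + (n − 1)·r) = 1.2776 / 1.7346 ≈ 0.7365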